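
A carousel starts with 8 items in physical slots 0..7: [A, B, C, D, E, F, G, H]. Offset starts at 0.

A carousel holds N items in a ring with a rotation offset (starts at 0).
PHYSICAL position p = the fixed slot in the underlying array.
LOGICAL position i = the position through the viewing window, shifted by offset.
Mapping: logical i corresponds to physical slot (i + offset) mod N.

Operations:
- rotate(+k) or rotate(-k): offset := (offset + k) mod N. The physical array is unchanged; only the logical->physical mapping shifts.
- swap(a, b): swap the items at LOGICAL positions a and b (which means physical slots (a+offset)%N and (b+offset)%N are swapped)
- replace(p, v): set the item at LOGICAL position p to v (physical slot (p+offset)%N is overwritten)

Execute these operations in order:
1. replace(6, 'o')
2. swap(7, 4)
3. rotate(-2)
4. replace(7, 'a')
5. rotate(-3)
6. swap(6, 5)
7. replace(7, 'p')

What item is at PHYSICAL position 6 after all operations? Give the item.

After op 1 (replace(6, 'o')): offset=0, physical=[A,B,C,D,E,F,o,H], logical=[A,B,C,D,E,F,o,H]
After op 2 (swap(7, 4)): offset=0, physical=[A,B,C,D,H,F,o,E], logical=[A,B,C,D,H,F,o,E]
After op 3 (rotate(-2)): offset=6, physical=[A,B,C,D,H,F,o,E], logical=[o,E,A,B,C,D,H,F]
After op 4 (replace(7, 'a')): offset=6, physical=[A,B,C,D,H,a,o,E], logical=[o,E,A,B,C,D,H,a]
After op 5 (rotate(-3)): offset=3, physical=[A,B,C,D,H,a,o,E], logical=[D,H,a,o,E,A,B,C]
After op 6 (swap(6, 5)): offset=3, physical=[B,A,C,D,H,a,o,E], logical=[D,H,a,o,E,B,A,C]
After op 7 (replace(7, 'p')): offset=3, physical=[B,A,p,D,H,a,o,E], logical=[D,H,a,o,E,B,A,p]

Answer: o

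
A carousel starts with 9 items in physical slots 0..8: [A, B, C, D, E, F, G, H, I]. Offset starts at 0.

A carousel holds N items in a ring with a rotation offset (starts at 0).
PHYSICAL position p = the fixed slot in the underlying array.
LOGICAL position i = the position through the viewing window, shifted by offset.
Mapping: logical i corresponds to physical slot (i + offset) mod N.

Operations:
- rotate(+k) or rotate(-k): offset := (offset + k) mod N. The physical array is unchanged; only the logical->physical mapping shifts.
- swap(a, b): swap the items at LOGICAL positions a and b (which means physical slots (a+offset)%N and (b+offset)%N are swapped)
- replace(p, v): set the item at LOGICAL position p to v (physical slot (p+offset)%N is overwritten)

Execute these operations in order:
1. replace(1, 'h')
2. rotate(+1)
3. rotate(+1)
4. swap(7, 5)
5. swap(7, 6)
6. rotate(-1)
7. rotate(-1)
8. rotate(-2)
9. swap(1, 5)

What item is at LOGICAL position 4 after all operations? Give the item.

Answer: C

Derivation:
After op 1 (replace(1, 'h')): offset=0, physical=[A,h,C,D,E,F,G,H,I], logical=[A,h,C,D,E,F,G,H,I]
After op 2 (rotate(+1)): offset=1, physical=[A,h,C,D,E,F,G,H,I], logical=[h,C,D,E,F,G,H,I,A]
After op 3 (rotate(+1)): offset=2, physical=[A,h,C,D,E,F,G,H,I], logical=[C,D,E,F,G,H,I,A,h]
After op 4 (swap(7, 5)): offset=2, physical=[H,h,C,D,E,F,G,A,I], logical=[C,D,E,F,G,A,I,H,h]
After op 5 (swap(7, 6)): offset=2, physical=[I,h,C,D,E,F,G,A,H], logical=[C,D,E,F,G,A,H,I,h]
After op 6 (rotate(-1)): offset=1, physical=[I,h,C,D,E,F,G,A,H], logical=[h,C,D,E,F,G,A,H,I]
After op 7 (rotate(-1)): offset=0, physical=[I,h,C,D,E,F,G,A,H], logical=[I,h,C,D,E,F,G,A,H]
After op 8 (rotate(-2)): offset=7, physical=[I,h,C,D,E,F,G,A,H], logical=[A,H,I,h,C,D,E,F,G]
After op 9 (swap(1, 5)): offset=7, physical=[I,h,C,H,E,F,G,A,D], logical=[A,D,I,h,C,H,E,F,G]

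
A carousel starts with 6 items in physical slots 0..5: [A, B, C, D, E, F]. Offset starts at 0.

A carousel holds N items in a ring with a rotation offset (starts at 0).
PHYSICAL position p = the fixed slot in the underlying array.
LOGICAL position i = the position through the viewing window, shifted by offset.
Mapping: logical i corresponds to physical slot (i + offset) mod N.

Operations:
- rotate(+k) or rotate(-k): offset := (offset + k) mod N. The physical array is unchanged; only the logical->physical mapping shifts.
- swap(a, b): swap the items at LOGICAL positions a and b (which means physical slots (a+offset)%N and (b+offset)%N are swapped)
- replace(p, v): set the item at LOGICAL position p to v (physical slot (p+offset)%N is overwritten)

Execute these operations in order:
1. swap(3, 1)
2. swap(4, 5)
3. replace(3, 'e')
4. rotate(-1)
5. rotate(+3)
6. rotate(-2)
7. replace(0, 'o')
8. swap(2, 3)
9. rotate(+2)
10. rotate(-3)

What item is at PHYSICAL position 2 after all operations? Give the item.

Answer: e

Derivation:
After op 1 (swap(3, 1)): offset=0, physical=[A,D,C,B,E,F], logical=[A,D,C,B,E,F]
After op 2 (swap(4, 5)): offset=0, physical=[A,D,C,B,F,E], logical=[A,D,C,B,F,E]
After op 3 (replace(3, 'e')): offset=0, physical=[A,D,C,e,F,E], logical=[A,D,C,e,F,E]
After op 4 (rotate(-1)): offset=5, physical=[A,D,C,e,F,E], logical=[E,A,D,C,e,F]
After op 5 (rotate(+3)): offset=2, physical=[A,D,C,e,F,E], logical=[C,e,F,E,A,D]
After op 6 (rotate(-2)): offset=0, physical=[A,D,C,e,F,E], logical=[A,D,C,e,F,E]
After op 7 (replace(0, 'o')): offset=0, physical=[o,D,C,e,F,E], logical=[o,D,C,e,F,E]
After op 8 (swap(2, 3)): offset=0, physical=[o,D,e,C,F,E], logical=[o,D,e,C,F,E]
After op 9 (rotate(+2)): offset=2, physical=[o,D,e,C,F,E], logical=[e,C,F,E,o,D]
After op 10 (rotate(-3)): offset=5, physical=[o,D,e,C,F,E], logical=[E,o,D,e,C,F]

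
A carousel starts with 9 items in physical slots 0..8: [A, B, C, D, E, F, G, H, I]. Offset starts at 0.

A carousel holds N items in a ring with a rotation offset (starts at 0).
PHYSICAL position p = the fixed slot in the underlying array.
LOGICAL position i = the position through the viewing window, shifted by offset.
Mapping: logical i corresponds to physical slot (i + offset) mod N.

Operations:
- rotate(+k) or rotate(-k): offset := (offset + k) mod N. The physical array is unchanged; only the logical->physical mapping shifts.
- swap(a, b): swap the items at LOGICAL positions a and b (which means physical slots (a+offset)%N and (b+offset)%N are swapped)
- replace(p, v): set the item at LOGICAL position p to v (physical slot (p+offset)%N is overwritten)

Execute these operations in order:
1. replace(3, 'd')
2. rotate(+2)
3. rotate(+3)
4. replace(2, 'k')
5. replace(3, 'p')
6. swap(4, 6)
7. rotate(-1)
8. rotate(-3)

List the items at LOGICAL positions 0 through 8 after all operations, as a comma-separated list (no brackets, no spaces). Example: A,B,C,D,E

After op 1 (replace(3, 'd')): offset=0, physical=[A,B,C,d,E,F,G,H,I], logical=[A,B,C,d,E,F,G,H,I]
After op 2 (rotate(+2)): offset=2, physical=[A,B,C,d,E,F,G,H,I], logical=[C,d,E,F,G,H,I,A,B]
After op 3 (rotate(+3)): offset=5, physical=[A,B,C,d,E,F,G,H,I], logical=[F,G,H,I,A,B,C,d,E]
After op 4 (replace(2, 'k')): offset=5, physical=[A,B,C,d,E,F,G,k,I], logical=[F,G,k,I,A,B,C,d,E]
After op 5 (replace(3, 'p')): offset=5, physical=[A,B,C,d,E,F,G,k,p], logical=[F,G,k,p,A,B,C,d,E]
After op 6 (swap(4, 6)): offset=5, physical=[C,B,A,d,E,F,G,k,p], logical=[F,G,k,p,C,B,A,d,E]
After op 7 (rotate(-1)): offset=4, physical=[C,B,A,d,E,F,G,k,p], logical=[E,F,G,k,p,C,B,A,d]
After op 8 (rotate(-3)): offset=1, physical=[C,B,A,d,E,F,G,k,p], logical=[B,A,d,E,F,G,k,p,C]

Answer: B,A,d,E,F,G,k,p,C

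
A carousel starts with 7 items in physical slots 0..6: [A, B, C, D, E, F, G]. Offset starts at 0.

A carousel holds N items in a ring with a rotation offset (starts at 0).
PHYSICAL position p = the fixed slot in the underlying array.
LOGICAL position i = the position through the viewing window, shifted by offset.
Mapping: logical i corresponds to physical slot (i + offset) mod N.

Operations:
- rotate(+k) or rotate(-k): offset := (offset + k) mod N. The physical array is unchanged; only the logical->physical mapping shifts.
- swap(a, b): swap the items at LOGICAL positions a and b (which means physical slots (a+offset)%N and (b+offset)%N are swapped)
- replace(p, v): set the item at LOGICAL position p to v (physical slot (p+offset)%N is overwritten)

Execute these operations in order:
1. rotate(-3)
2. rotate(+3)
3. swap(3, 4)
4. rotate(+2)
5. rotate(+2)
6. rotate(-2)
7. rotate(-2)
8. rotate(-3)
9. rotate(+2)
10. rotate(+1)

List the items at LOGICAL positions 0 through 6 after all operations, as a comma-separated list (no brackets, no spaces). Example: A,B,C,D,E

Answer: A,B,C,E,D,F,G

Derivation:
After op 1 (rotate(-3)): offset=4, physical=[A,B,C,D,E,F,G], logical=[E,F,G,A,B,C,D]
After op 2 (rotate(+3)): offset=0, physical=[A,B,C,D,E,F,G], logical=[A,B,C,D,E,F,G]
After op 3 (swap(3, 4)): offset=0, physical=[A,B,C,E,D,F,G], logical=[A,B,C,E,D,F,G]
After op 4 (rotate(+2)): offset=2, physical=[A,B,C,E,D,F,G], logical=[C,E,D,F,G,A,B]
After op 5 (rotate(+2)): offset=4, physical=[A,B,C,E,D,F,G], logical=[D,F,G,A,B,C,E]
After op 6 (rotate(-2)): offset=2, physical=[A,B,C,E,D,F,G], logical=[C,E,D,F,G,A,B]
After op 7 (rotate(-2)): offset=0, physical=[A,B,C,E,D,F,G], logical=[A,B,C,E,D,F,G]
After op 8 (rotate(-3)): offset=4, physical=[A,B,C,E,D,F,G], logical=[D,F,G,A,B,C,E]
After op 9 (rotate(+2)): offset=6, physical=[A,B,C,E,D,F,G], logical=[G,A,B,C,E,D,F]
After op 10 (rotate(+1)): offset=0, physical=[A,B,C,E,D,F,G], logical=[A,B,C,E,D,F,G]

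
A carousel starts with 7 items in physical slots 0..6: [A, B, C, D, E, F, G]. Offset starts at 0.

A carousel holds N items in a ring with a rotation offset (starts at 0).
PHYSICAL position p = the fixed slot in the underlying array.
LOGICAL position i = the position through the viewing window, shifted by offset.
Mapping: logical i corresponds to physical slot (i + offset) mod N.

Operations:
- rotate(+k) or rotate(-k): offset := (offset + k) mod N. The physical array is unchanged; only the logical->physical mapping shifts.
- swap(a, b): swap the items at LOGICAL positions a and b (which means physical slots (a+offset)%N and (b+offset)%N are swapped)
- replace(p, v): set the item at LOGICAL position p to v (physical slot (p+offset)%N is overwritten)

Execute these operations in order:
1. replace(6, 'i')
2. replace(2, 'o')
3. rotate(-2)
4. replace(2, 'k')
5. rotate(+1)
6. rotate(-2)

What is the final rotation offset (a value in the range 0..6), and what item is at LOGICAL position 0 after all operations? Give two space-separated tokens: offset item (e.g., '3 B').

After op 1 (replace(6, 'i')): offset=0, physical=[A,B,C,D,E,F,i], logical=[A,B,C,D,E,F,i]
After op 2 (replace(2, 'o')): offset=0, physical=[A,B,o,D,E,F,i], logical=[A,B,o,D,E,F,i]
After op 3 (rotate(-2)): offset=5, physical=[A,B,o,D,E,F,i], logical=[F,i,A,B,o,D,E]
After op 4 (replace(2, 'k')): offset=5, physical=[k,B,o,D,E,F,i], logical=[F,i,k,B,o,D,E]
After op 5 (rotate(+1)): offset=6, physical=[k,B,o,D,E,F,i], logical=[i,k,B,o,D,E,F]
After op 6 (rotate(-2)): offset=4, physical=[k,B,o,D,E,F,i], logical=[E,F,i,k,B,o,D]

Answer: 4 E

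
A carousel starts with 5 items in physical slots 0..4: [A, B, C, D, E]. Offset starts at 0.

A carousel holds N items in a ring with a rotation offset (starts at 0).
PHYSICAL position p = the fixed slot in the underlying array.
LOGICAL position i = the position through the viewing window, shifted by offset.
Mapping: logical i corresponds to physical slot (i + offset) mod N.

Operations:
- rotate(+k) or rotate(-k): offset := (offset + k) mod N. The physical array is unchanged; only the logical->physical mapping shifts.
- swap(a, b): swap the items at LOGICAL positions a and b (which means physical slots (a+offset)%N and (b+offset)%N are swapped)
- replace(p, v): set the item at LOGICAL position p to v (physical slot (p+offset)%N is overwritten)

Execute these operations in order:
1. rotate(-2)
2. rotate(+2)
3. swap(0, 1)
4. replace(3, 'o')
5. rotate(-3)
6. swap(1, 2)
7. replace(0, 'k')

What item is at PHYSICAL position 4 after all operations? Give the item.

Answer: o

Derivation:
After op 1 (rotate(-2)): offset=3, physical=[A,B,C,D,E], logical=[D,E,A,B,C]
After op 2 (rotate(+2)): offset=0, physical=[A,B,C,D,E], logical=[A,B,C,D,E]
After op 3 (swap(0, 1)): offset=0, physical=[B,A,C,D,E], logical=[B,A,C,D,E]
After op 4 (replace(3, 'o')): offset=0, physical=[B,A,C,o,E], logical=[B,A,C,o,E]
After op 5 (rotate(-3)): offset=2, physical=[B,A,C,o,E], logical=[C,o,E,B,A]
After op 6 (swap(1, 2)): offset=2, physical=[B,A,C,E,o], logical=[C,E,o,B,A]
After op 7 (replace(0, 'k')): offset=2, physical=[B,A,k,E,o], logical=[k,E,o,B,A]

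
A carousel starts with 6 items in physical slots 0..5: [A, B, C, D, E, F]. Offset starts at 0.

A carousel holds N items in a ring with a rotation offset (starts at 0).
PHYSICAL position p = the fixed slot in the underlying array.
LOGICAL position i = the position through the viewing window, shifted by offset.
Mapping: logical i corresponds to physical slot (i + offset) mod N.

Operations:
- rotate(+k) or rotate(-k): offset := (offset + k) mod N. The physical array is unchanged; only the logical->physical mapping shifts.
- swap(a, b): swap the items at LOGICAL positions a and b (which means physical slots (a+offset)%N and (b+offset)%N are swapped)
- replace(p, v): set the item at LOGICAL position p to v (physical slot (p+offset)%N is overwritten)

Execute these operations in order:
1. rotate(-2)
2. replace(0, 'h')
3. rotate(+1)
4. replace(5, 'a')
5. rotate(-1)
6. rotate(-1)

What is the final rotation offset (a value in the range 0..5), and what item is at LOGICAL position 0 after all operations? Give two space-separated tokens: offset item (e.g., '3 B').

After op 1 (rotate(-2)): offset=4, physical=[A,B,C,D,E,F], logical=[E,F,A,B,C,D]
After op 2 (replace(0, 'h')): offset=4, physical=[A,B,C,D,h,F], logical=[h,F,A,B,C,D]
After op 3 (rotate(+1)): offset=5, physical=[A,B,C,D,h,F], logical=[F,A,B,C,D,h]
After op 4 (replace(5, 'a')): offset=5, physical=[A,B,C,D,a,F], logical=[F,A,B,C,D,a]
After op 5 (rotate(-1)): offset=4, physical=[A,B,C,D,a,F], logical=[a,F,A,B,C,D]
After op 6 (rotate(-1)): offset=3, physical=[A,B,C,D,a,F], logical=[D,a,F,A,B,C]

Answer: 3 D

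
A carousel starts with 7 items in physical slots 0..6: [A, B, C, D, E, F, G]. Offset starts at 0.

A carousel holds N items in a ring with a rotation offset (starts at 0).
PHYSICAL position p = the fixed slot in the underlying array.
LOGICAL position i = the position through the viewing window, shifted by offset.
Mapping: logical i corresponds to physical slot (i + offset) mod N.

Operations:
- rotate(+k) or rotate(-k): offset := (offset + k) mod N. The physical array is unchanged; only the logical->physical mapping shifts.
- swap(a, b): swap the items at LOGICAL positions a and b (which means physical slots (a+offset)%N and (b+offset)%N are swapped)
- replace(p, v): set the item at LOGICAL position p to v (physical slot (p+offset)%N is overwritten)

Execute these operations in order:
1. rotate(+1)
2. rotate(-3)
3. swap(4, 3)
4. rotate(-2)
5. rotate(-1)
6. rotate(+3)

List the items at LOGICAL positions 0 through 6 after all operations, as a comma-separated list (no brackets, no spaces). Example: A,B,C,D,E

Answer: F,G,A,C,B,D,E

Derivation:
After op 1 (rotate(+1)): offset=1, physical=[A,B,C,D,E,F,G], logical=[B,C,D,E,F,G,A]
After op 2 (rotate(-3)): offset=5, physical=[A,B,C,D,E,F,G], logical=[F,G,A,B,C,D,E]
After op 3 (swap(4, 3)): offset=5, physical=[A,C,B,D,E,F,G], logical=[F,G,A,C,B,D,E]
After op 4 (rotate(-2)): offset=3, physical=[A,C,B,D,E,F,G], logical=[D,E,F,G,A,C,B]
After op 5 (rotate(-1)): offset=2, physical=[A,C,B,D,E,F,G], logical=[B,D,E,F,G,A,C]
After op 6 (rotate(+3)): offset=5, physical=[A,C,B,D,E,F,G], logical=[F,G,A,C,B,D,E]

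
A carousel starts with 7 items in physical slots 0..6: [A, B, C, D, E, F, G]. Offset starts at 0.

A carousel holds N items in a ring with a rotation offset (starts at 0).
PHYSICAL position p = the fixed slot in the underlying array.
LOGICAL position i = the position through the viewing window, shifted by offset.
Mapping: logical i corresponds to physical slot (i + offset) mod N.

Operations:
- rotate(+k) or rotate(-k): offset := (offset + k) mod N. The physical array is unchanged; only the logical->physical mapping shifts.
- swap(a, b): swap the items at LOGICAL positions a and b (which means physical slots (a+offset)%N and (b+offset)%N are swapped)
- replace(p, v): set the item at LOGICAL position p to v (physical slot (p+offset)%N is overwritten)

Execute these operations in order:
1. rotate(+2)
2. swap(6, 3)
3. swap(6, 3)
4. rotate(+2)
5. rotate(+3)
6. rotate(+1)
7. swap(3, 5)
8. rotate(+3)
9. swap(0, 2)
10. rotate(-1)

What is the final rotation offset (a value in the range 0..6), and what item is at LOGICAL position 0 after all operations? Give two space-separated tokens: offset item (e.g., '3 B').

After op 1 (rotate(+2)): offset=2, physical=[A,B,C,D,E,F,G], logical=[C,D,E,F,G,A,B]
After op 2 (swap(6, 3)): offset=2, physical=[A,F,C,D,E,B,G], logical=[C,D,E,B,G,A,F]
After op 3 (swap(6, 3)): offset=2, physical=[A,B,C,D,E,F,G], logical=[C,D,E,F,G,A,B]
After op 4 (rotate(+2)): offset=4, physical=[A,B,C,D,E,F,G], logical=[E,F,G,A,B,C,D]
After op 5 (rotate(+3)): offset=0, physical=[A,B,C,D,E,F,G], logical=[A,B,C,D,E,F,G]
After op 6 (rotate(+1)): offset=1, physical=[A,B,C,D,E,F,G], logical=[B,C,D,E,F,G,A]
After op 7 (swap(3, 5)): offset=1, physical=[A,B,C,D,G,F,E], logical=[B,C,D,G,F,E,A]
After op 8 (rotate(+3)): offset=4, physical=[A,B,C,D,G,F,E], logical=[G,F,E,A,B,C,D]
After op 9 (swap(0, 2)): offset=4, physical=[A,B,C,D,E,F,G], logical=[E,F,G,A,B,C,D]
After op 10 (rotate(-1)): offset=3, physical=[A,B,C,D,E,F,G], logical=[D,E,F,G,A,B,C]

Answer: 3 D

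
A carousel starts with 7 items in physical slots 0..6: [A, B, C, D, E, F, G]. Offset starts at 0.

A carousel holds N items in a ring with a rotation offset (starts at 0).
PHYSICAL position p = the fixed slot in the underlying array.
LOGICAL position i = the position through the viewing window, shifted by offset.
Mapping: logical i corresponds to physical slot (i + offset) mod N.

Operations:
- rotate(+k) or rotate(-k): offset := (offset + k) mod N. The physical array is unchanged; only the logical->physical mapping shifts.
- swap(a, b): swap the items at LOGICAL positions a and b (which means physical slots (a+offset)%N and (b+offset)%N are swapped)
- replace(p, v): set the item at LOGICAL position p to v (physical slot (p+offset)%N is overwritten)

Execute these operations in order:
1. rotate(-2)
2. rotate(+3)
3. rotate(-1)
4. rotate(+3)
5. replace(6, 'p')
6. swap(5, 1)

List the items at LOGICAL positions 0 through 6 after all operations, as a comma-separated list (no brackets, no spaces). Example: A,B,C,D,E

Answer: D,B,F,G,A,E,p

Derivation:
After op 1 (rotate(-2)): offset=5, physical=[A,B,C,D,E,F,G], logical=[F,G,A,B,C,D,E]
After op 2 (rotate(+3)): offset=1, physical=[A,B,C,D,E,F,G], logical=[B,C,D,E,F,G,A]
After op 3 (rotate(-1)): offset=0, physical=[A,B,C,D,E,F,G], logical=[A,B,C,D,E,F,G]
After op 4 (rotate(+3)): offset=3, physical=[A,B,C,D,E,F,G], logical=[D,E,F,G,A,B,C]
After op 5 (replace(6, 'p')): offset=3, physical=[A,B,p,D,E,F,G], logical=[D,E,F,G,A,B,p]
After op 6 (swap(5, 1)): offset=3, physical=[A,E,p,D,B,F,G], logical=[D,B,F,G,A,E,p]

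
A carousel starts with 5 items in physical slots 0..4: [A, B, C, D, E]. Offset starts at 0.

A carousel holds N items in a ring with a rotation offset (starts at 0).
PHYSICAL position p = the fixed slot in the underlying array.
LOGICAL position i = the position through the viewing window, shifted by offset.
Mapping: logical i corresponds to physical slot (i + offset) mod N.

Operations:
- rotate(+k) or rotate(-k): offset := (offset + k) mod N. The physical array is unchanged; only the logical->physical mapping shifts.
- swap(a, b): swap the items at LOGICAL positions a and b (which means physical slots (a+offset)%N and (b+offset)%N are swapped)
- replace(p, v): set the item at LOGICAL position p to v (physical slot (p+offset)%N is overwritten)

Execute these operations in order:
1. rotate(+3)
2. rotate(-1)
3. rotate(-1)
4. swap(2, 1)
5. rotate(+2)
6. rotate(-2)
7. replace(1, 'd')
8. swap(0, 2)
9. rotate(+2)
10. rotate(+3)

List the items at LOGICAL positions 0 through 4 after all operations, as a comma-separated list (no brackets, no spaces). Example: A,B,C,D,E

After op 1 (rotate(+3)): offset=3, physical=[A,B,C,D,E], logical=[D,E,A,B,C]
After op 2 (rotate(-1)): offset=2, physical=[A,B,C,D,E], logical=[C,D,E,A,B]
After op 3 (rotate(-1)): offset=1, physical=[A,B,C,D,E], logical=[B,C,D,E,A]
After op 4 (swap(2, 1)): offset=1, physical=[A,B,D,C,E], logical=[B,D,C,E,A]
After op 5 (rotate(+2)): offset=3, physical=[A,B,D,C,E], logical=[C,E,A,B,D]
After op 6 (rotate(-2)): offset=1, physical=[A,B,D,C,E], logical=[B,D,C,E,A]
After op 7 (replace(1, 'd')): offset=1, physical=[A,B,d,C,E], logical=[B,d,C,E,A]
After op 8 (swap(0, 2)): offset=1, physical=[A,C,d,B,E], logical=[C,d,B,E,A]
After op 9 (rotate(+2)): offset=3, physical=[A,C,d,B,E], logical=[B,E,A,C,d]
After op 10 (rotate(+3)): offset=1, physical=[A,C,d,B,E], logical=[C,d,B,E,A]

Answer: C,d,B,E,A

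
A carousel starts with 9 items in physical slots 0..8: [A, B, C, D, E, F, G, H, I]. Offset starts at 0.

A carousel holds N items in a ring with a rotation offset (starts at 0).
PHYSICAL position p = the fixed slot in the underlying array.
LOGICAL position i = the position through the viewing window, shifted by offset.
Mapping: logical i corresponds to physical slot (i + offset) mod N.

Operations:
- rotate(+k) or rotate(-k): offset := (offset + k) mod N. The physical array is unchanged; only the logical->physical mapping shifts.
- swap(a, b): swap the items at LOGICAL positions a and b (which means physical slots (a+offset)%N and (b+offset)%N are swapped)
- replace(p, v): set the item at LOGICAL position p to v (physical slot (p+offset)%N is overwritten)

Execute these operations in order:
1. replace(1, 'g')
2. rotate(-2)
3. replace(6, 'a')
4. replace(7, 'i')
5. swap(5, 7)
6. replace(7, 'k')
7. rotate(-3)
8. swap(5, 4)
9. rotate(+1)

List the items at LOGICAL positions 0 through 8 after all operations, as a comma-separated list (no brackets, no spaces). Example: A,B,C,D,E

After op 1 (replace(1, 'g')): offset=0, physical=[A,g,C,D,E,F,G,H,I], logical=[A,g,C,D,E,F,G,H,I]
After op 2 (rotate(-2)): offset=7, physical=[A,g,C,D,E,F,G,H,I], logical=[H,I,A,g,C,D,E,F,G]
After op 3 (replace(6, 'a')): offset=7, physical=[A,g,C,D,a,F,G,H,I], logical=[H,I,A,g,C,D,a,F,G]
After op 4 (replace(7, 'i')): offset=7, physical=[A,g,C,D,a,i,G,H,I], logical=[H,I,A,g,C,D,a,i,G]
After op 5 (swap(5, 7)): offset=7, physical=[A,g,C,i,a,D,G,H,I], logical=[H,I,A,g,C,i,a,D,G]
After op 6 (replace(7, 'k')): offset=7, physical=[A,g,C,i,a,k,G,H,I], logical=[H,I,A,g,C,i,a,k,G]
After op 7 (rotate(-3)): offset=4, physical=[A,g,C,i,a,k,G,H,I], logical=[a,k,G,H,I,A,g,C,i]
After op 8 (swap(5, 4)): offset=4, physical=[I,g,C,i,a,k,G,H,A], logical=[a,k,G,H,A,I,g,C,i]
After op 9 (rotate(+1)): offset=5, physical=[I,g,C,i,a,k,G,H,A], logical=[k,G,H,A,I,g,C,i,a]

Answer: k,G,H,A,I,g,C,i,a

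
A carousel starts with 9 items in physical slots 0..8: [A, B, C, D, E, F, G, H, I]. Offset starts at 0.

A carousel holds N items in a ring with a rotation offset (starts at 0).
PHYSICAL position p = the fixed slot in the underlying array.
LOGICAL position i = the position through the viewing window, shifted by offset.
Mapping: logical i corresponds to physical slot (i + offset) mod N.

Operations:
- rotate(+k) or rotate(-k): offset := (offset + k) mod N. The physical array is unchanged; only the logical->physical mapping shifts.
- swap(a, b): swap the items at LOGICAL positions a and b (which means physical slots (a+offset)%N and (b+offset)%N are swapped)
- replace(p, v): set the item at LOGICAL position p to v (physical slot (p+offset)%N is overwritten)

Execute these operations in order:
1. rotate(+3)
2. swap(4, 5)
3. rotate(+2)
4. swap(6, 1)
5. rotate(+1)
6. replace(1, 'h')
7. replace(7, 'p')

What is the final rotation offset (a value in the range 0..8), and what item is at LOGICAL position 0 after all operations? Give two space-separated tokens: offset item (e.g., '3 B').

After op 1 (rotate(+3)): offset=3, physical=[A,B,C,D,E,F,G,H,I], logical=[D,E,F,G,H,I,A,B,C]
After op 2 (swap(4, 5)): offset=3, physical=[A,B,C,D,E,F,G,I,H], logical=[D,E,F,G,I,H,A,B,C]
After op 3 (rotate(+2)): offset=5, physical=[A,B,C,D,E,F,G,I,H], logical=[F,G,I,H,A,B,C,D,E]
After op 4 (swap(6, 1)): offset=5, physical=[A,B,G,D,E,F,C,I,H], logical=[F,C,I,H,A,B,G,D,E]
After op 5 (rotate(+1)): offset=6, physical=[A,B,G,D,E,F,C,I,H], logical=[C,I,H,A,B,G,D,E,F]
After op 6 (replace(1, 'h')): offset=6, physical=[A,B,G,D,E,F,C,h,H], logical=[C,h,H,A,B,G,D,E,F]
After op 7 (replace(7, 'p')): offset=6, physical=[A,B,G,D,p,F,C,h,H], logical=[C,h,H,A,B,G,D,p,F]

Answer: 6 C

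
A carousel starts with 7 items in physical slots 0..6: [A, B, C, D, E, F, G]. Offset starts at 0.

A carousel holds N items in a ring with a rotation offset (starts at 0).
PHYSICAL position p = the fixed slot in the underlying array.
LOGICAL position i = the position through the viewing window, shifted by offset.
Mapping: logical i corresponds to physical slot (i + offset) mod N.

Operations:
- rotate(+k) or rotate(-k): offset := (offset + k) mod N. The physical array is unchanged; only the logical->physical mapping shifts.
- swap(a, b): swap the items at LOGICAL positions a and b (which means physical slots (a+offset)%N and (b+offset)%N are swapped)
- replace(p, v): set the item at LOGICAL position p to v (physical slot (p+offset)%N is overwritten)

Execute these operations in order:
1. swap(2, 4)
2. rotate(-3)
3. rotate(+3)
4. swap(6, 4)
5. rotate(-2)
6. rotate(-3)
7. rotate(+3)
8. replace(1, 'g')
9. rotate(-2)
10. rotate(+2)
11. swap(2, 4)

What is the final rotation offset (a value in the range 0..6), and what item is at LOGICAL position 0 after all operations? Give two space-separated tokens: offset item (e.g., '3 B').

Answer: 5 F

Derivation:
After op 1 (swap(2, 4)): offset=0, physical=[A,B,E,D,C,F,G], logical=[A,B,E,D,C,F,G]
After op 2 (rotate(-3)): offset=4, physical=[A,B,E,D,C,F,G], logical=[C,F,G,A,B,E,D]
After op 3 (rotate(+3)): offset=0, physical=[A,B,E,D,C,F,G], logical=[A,B,E,D,C,F,G]
After op 4 (swap(6, 4)): offset=0, physical=[A,B,E,D,G,F,C], logical=[A,B,E,D,G,F,C]
After op 5 (rotate(-2)): offset=5, physical=[A,B,E,D,G,F,C], logical=[F,C,A,B,E,D,G]
After op 6 (rotate(-3)): offset=2, physical=[A,B,E,D,G,F,C], logical=[E,D,G,F,C,A,B]
After op 7 (rotate(+3)): offset=5, physical=[A,B,E,D,G,F,C], logical=[F,C,A,B,E,D,G]
After op 8 (replace(1, 'g')): offset=5, physical=[A,B,E,D,G,F,g], logical=[F,g,A,B,E,D,G]
After op 9 (rotate(-2)): offset=3, physical=[A,B,E,D,G,F,g], logical=[D,G,F,g,A,B,E]
After op 10 (rotate(+2)): offset=5, physical=[A,B,E,D,G,F,g], logical=[F,g,A,B,E,D,G]
After op 11 (swap(2, 4)): offset=5, physical=[E,B,A,D,G,F,g], logical=[F,g,E,B,A,D,G]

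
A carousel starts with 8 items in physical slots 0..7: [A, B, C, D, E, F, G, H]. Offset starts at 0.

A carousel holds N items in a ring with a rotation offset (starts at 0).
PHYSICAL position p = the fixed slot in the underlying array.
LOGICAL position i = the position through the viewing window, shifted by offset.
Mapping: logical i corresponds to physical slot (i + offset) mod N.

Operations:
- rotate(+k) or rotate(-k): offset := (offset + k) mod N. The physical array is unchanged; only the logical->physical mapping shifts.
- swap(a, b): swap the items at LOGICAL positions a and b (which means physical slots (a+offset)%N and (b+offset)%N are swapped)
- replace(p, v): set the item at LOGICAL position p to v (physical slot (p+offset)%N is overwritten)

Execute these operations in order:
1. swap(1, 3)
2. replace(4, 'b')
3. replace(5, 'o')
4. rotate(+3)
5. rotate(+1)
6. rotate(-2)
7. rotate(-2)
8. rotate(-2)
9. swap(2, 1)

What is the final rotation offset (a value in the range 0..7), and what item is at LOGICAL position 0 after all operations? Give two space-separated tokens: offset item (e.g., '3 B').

After op 1 (swap(1, 3)): offset=0, physical=[A,D,C,B,E,F,G,H], logical=[A,D,C,B,E,F,G,H]
After op 2 (replace(4, 'b')): offset=0, physical=[A,D,C,B,b,F,G,H], logical=[A,D,C,B,b,F,G,H]
After op 3 (replace(5, 'o')): offset=0, physical=[A,D,C,B,b,o,G,H], logical=[A,D,C,B,b,o,G,H]
After op 4 (rotate(+3)): offset=3, physical=[A,D,C,B,b,o,G,H], logical=[B,b,o,G,H,A,D,C]
After op 5 (rotate(+1)): offset=4, physical=[A,D,C,B,b,o,G,H], logical=[b,o,G,H,A,D,C,B]
After op 6 (rotate(-2)): offset=2, physical=[A,D,C,B,b,o,G,H], logical=[C,B,b,o,G,H,A,D]
After op 7 (rotate(-2)): offset=0, physical=[A,D,C,B,b,o,G,H], logical=[A,D,C,B,b,o,G,H]
After op 8 (rotate(-2)): offset=6, physical=[A,D,C,B,b,o,G,H], logical=[G,H,A,D,C,B,b,o]
After op 9 (swap(2, 1)): offset=6, physical=[H,D,C,B,b,o,G,A], logical=[G,A,H,D,C,B,b,o]

Answer: 6 G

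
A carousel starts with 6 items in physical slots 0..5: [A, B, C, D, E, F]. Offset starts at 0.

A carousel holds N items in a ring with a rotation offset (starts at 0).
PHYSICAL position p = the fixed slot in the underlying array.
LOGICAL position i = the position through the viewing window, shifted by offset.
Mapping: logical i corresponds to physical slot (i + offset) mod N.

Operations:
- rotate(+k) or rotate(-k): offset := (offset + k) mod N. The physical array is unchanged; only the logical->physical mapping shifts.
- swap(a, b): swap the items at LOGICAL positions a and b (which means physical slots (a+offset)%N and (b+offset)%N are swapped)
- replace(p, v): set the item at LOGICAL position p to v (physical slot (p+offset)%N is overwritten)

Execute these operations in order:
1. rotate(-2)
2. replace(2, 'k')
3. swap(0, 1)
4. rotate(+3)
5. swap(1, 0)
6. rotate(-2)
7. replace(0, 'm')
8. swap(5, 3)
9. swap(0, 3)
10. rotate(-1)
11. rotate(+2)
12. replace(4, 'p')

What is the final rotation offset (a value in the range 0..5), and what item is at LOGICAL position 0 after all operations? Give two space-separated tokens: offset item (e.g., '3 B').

After op 1 (rotate(-2)): offset=4, physical=[A,B,C,D,E,F], logical=[E,F,A,B,C,D]
After op 2 (replace(2, 'k')): offset=4, physical=[k,B,C,D,E,F], logical=[E,F,k,B,C,D]
After op 3 (swap(0, 1)): offset=4, physical=[k,B,C,D,F,E], logical=[F,E,k,B,C,D]
After op 4 (rotate(+3)): offset=1, physical=[k,B,C,D,F,E], logical=[B,C,D,F,E,k]
After op 5 (swap(1, 0)): offset=1, physical=[k,C,B,D,F,E], logical=[C,B,D,F,E,k]
After op 6 (rotate(-2)): offset=5, physical=[k,C,B,D,F,E], logical=[E,k,C,B,D,F]
After op 7 (replace(0, 'm')): offset=5, physical=[k,C,B,D,F,m], logical=[m,k,C,B,D,F]
After op 8 (swap(5, 3)): offset=5, physical=[k,C,F,D,B,m], logical=[m,k,C,F,D,B]
After op 9 (swap(0, 3)): offset=5, physical=[k,C,m,D,B,F], logical=[F,k,C,m,D,B]
After op 10 (rotate(-1)): offset=4, physical=[k,C,m,D,B,F], logical=[B,F,k,C,m,D]
After op 11 (rotate(+2)): offset=0, physical=[k,C,m,D,B,F], logical=[k,C,m,D,B,F]
After op 12 (replace(4, 'p')): offset=0, physical=[k,C,m,D,p,F], logical=[k,C,m,D,p,F]

Answer: 0 k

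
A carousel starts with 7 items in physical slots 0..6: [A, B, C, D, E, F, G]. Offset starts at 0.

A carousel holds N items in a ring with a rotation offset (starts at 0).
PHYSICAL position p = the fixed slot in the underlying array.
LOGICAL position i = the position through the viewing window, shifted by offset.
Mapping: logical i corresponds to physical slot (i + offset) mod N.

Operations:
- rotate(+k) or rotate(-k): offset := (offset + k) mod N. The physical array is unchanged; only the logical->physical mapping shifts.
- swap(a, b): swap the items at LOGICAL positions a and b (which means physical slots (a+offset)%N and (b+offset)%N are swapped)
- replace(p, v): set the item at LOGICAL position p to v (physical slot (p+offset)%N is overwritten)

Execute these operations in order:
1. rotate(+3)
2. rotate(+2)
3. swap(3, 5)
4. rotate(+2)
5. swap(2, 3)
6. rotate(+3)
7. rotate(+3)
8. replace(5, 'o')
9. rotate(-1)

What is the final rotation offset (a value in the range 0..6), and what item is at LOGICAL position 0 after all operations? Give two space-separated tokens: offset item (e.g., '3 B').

Answer: 5 F

Derivation:
After op 1 (rotate(+3)): offset=3, physical=[A,B,C,D,E,F,G], logical=[D,E,F,G,A,B,C]
After op 2 (rotate(+2)): offset=5, physical=[A,B,C,D,E,F,G], logical=[F,G,A,B,C,D,E]
After op 3 (swap(3, 5)): offset=5, physical=[A,D,C,B,E,F,G], logical=[F,G,A,D,C,B,E]
After op 4 (rotate(+2)): offset=0, physical=[A,D,C,B,E,F,G], logical=[A,D,C,B,E,F,G]
After op 5 (swap(2, 3)): offset=0, physical=[A,D,B,C,E,F,G], logical=[A,D,B,C,E,F,G]
After op 6 (rotate(+3)): offset=3, physical=[A,D,B,C,E,F,G], logical=[C,E,F,G,A,D,B]
After op 7 (rotate(+3)): offset=6, physical=[A,D,B,C,E,F,G], logical=[G,A,D,B,C,E,F]
After op 8 (replace(5, 'o')): offset=6, physical=[A,D,B,C,o,F,G], logical=[G,A,D,B,C,o,F]
After op 9 (rotate(-1)): offset=5, physical=[A,D,B,C,o,F,G], logical=[F,G,A,D,B,C,o]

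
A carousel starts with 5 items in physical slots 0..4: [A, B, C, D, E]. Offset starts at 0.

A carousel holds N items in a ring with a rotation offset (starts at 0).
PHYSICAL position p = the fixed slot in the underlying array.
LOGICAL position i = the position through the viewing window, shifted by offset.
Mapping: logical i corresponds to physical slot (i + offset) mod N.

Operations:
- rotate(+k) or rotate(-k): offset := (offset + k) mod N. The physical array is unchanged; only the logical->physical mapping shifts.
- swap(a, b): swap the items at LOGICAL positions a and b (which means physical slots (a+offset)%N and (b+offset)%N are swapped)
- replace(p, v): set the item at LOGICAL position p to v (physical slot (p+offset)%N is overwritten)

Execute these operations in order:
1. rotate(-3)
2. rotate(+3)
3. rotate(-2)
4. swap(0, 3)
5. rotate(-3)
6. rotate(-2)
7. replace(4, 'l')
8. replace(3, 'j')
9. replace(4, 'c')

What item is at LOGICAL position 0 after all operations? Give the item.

After op 1 (rotate(-3)): offset=2, physical=[A,B,C,D,E], logical=[C,D,E,A,B]
After op 2 (rotate(+3)): offset=0, physical=[A,B,C,D,E], logical=[A,B,C,D,E]
After op 3 (rotate(-2)): offset=3, physical=[A,B,C,D,E], logical=[D,E,A,B,C]
After op 4 (swap(0, 3)): offset=3, physical=[A,D,C,B,E], logical=[B,E,A,D,C]
After op 5 (rotate(-3)): offset=0, physical=[A,D,C,B,E], logical=[A,D,C,B,E]
After op 6 (rotate(-2)): offset=3, physical=[A,D,C,B,E], logical=[B,E,A,D,C]
After op 7 (replace(4, 'l')): offset=3, physical=[A,D,l,B,E], logical=[B,E,A,D,l]
After op 8 (replace(3, 'j')): offset=3, physical=[A,j,l,B,E], logical=[B,E,A,j,l]
After op 9 (replace(4, 'c')): offset=3, physical=[A,j,c,B,E], logical=[B,E,A,j,c]

Answer: B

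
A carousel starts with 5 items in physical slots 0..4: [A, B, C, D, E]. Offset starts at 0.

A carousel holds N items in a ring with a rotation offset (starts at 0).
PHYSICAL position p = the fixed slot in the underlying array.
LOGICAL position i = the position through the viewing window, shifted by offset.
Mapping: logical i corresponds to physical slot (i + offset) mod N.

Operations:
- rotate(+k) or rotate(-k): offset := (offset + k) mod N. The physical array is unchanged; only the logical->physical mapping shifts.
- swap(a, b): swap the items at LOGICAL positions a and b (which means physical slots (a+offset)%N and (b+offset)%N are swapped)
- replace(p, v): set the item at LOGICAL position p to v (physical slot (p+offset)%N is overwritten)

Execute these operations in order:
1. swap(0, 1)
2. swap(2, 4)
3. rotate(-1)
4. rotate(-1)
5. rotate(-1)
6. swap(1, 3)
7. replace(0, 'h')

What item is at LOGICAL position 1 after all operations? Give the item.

Answer: B

Derivation:
After op 1 (swap(0, 1)): offset=0, physical=[B,A,C,D,E], logical=[B,A,C,D,E]
After op 2 (swap(2, 4)): offset=0, physical=[B,A,E,D,C], logical=[B,A,E,D,C]
After op 3 (rotate(-1)): offset=4, physical=[B,A,E,D,C], logical=[C,B,A,E,D]
After op 4 (rotate(-1)): offset=3, physical=[B,A,E,D,C], logical=[D,C,B,A,E]
After op 5 (rotate(-1)): offset=2, physical=[B,A,E,D,C], logical=[E,D,C,B,A]
After op 6 (swap(1, 3)): offset=2, physical=[D,A,E,B,C], logical=[E,B,C,D,A]
After op 7 (replace(0, 'h')): offset=2, physical=[D,A,h,B,C], logical=[h,B,C,D,A]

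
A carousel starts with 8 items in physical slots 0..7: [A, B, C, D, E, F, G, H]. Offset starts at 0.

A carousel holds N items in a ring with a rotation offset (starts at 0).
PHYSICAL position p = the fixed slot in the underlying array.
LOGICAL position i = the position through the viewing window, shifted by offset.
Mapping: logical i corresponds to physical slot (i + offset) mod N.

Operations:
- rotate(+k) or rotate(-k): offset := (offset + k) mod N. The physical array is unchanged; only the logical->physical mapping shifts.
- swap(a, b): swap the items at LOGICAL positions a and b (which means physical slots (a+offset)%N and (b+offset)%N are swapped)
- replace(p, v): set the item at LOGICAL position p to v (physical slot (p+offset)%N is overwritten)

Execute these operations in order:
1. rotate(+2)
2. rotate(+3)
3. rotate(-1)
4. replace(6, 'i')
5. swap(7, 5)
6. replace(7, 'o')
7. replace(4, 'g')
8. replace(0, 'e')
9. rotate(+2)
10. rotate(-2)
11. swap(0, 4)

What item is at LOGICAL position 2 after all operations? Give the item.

Answer: G

Derivation:
After op 1 (rotate(+2)): offset=2, physical=[A,B,C,D,E,F,G,H], logical=[C,D,E,F,G,H,A,B]
After op 2 (rotate(+3)): offset=5, physical=[A,B,C,D,E,F,G,H], logical=[F,G,H,A,B,C,D,E]
After op 3 (rotate(-1)): offset=4, physical=[A,B,C,D,E,F,G,H], logical=[E,F,G,H,A,B,C,D]
After op 4 (replace(6, 'i')): offset=4, physical=[A,B,i,D,E,F,G,H], logical=[E,F,G,H,A,B,i,D]
After op 5 (swap(7, 5)): offset=4, physical=[A,D,i,B,E,F,G,H], logical=[E,F,G,H,A,D,i,B]
After op 6 (replace(7, 'o')): offset=4, physical=[A,D,i,o,E,F,G,H], logical=[E,F,G,H,A,D,i,o]
After op 7 (replace(4, 'g')): offset=4, physical=[g,D,i,o,E,F,G,H], logical=[E,F,G,H,g,D,i,o]
After op 8 (replace(0, 'e')): offset=4, physical=[g,D,i,o,e,F,G,H], logical=[e,F,G,H,g,D,i,o]
After op 9 (rotate(+2)): offset=6, physical=[g,D,i,o,e,F,G,H], logical=[G,H,g,D,i,o,e,F]
After op 10 (rotate(-2)): offset=4, physical=[g,D,i,o,e,F,G,H], logical=[e,F,G,H,g,D,i,o]
After op 11 (swap(0, 4)): offset=4, physical=[e,D,i,o,g,F,G,H], logical=[g,F,G,H,e,D,i,o]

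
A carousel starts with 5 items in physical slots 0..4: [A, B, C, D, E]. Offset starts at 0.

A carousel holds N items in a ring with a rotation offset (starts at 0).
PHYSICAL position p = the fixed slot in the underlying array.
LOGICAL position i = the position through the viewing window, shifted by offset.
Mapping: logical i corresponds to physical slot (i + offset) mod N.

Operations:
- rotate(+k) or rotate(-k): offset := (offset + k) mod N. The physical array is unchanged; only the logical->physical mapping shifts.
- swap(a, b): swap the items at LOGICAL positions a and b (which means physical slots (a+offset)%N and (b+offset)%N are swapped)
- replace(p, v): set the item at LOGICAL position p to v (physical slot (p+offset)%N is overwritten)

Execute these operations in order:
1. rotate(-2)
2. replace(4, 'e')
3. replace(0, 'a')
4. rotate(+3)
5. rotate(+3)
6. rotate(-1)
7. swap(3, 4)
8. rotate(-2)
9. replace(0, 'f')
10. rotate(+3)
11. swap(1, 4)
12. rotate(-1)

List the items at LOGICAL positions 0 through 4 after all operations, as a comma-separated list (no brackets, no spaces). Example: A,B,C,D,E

After op 1 (rotate(-2)): offset=3, physical=[A,B,C,D,E], logical=[D,E,A,B,C]
After op 2 (replace(4, 'e')): offset=3, physical=[A,B,e,D,E], logical=[D,E,A,B,e]
After op 3 (replace(0, 'a')): offset=3, physical=[A,B,e,a,E], logical=[a,E,A,B,e]
After op 4 (rotate(+3)): offset=1, physical=[A,B,e,a,E], logical=[B,e,a,E,A]
After op 5 (rotate(+3)): offset=4, physical=[A,B,e,a,E], logical=[E,A,B,e,a]
After op 6 (rotate(-1)): offset=3, physical=[A,B,e,a,E], logical=[a,E,A,B,e]
After op 7 (swap(3, 4)): offset=3, physical=[A,e,B,a,E], logical=[a,E,A,e,B]
After op 8 (rotate(-2)): offset=1, physical=[A,e,B,a,E], logical=[e,B,a,E,A]
After op 9 (replace(0, 'f')): offset=1, physical=[A,f,B,a,E], logical=[f,B,a,E,A]
After op 10 (rotate(+3)): offset=4, physical=[A,f,B,a,E], logical=[E,A,f,B,a]
After op 11 (swap(1, 4)): offset=4, physical=[a,f,B,A,E], logical=[E,a,f,B,A]
After op 12 (rotate(-1)): offset=3, physical=[a,f,B,A,E], logical=[A,E,a,f,B]

Answer: A,E,a,f,B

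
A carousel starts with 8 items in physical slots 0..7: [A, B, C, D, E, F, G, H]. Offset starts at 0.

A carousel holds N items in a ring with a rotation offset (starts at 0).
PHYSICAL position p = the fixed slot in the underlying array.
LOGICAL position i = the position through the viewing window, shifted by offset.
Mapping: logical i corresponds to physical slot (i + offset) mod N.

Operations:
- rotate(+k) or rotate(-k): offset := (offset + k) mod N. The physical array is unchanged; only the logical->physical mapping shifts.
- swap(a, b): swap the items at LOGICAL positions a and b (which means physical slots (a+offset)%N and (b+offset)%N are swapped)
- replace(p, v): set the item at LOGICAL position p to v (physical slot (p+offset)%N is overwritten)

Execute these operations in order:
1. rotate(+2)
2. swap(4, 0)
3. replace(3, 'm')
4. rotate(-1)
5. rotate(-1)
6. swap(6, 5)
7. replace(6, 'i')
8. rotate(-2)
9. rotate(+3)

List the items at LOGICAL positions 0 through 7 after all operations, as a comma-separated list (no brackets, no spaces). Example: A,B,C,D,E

After op 1 (rotate(+2)): offset=2, physical=[A,B,C,D,E,F,G,H], logical=[C,D,E,F,G,H,A,B]
After op 2 (swap(4, 0)): offset=2, physical=[A,B,G,D,E,F,C,H], logical=[G,D,E,F,C,H,A,B]
After op 3 (replace(3, 'm')): offset=2, physical=[A,B,G,D,E,m,C,H], logical=[G,D,E,m,C,H,A,B]
After op 4 (rotate(-1)): offset=1, physical=[A,B,G,D,E,m,C,H], logical=[B,G,D,E,m,C,H,A]
After op 5 (rotate(-1)): offset=0, physical=[A,B,G,D,E,m,C,H], logical=[A,B,G,D,E,m,C,H]
After op 6 (swap(6, 5)): offset=0, physical=[A,B,G,D,E,C,m,H], logical=[A,B,G,D,E,C,m,H]
After op 7 (replace(6, 'i')): offset=0, physical=[A,B,G,D,E,C,i,H], logical=[A,B,G,D,E,C,i,H]
After op 8 (rotate(-2)): offset=6, physical=[A,B,G,D,E,C,i,H], logical=[i,H,A,B,G,D,E,C]
After op 9 (rotate(+3)): offset=1, physical=[A,B,G,D,E,C,i,H], logical=[B,G,D,E,C,i,H,A]

Answer: B,G,D,E,C,i,H,A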